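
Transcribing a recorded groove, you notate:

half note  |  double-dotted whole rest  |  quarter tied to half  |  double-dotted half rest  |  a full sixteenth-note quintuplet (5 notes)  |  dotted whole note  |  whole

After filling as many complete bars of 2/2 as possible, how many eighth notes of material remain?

One bar of 2/2 = 8 eighth notes.
Convert each value to eighth notes: half note = 4; double-dotted whole rest = 14; quarter tied to half (quarter + half) = 6; double-dotted half rest = 7; a full sixteenth-note quintuplet (5 notes) (five quintuplet sixteenths span one quarter) = 2; dotted whole note = 12; whole = 8.
Adding: 4 + 14 + 6 + 7 + 2 + 12 + 8 = 53.
53 ÷ 8 = 6 complete bars with 5 eighth notes remaining.

5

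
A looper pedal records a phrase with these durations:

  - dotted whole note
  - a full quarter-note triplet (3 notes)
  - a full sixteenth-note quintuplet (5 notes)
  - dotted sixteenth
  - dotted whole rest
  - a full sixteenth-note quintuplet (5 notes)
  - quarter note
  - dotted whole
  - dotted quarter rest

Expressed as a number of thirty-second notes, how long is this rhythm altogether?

Express everything in thirty-second notes: dotted whole note = 48; a full quarter-note triplet (3 notes) (three triplet quarters span one half) = 16; a full sixteenth-note quintuplet (5 notes) (five quintuplet sixteenths span one quarter) = 8; dotted sixteenth = 3; dotted whole rest = 48; a full sixteenth-note quintuplet (5 notes) (five quintuplet sixteenths span one quarter) = 8; quarter note = 8; dotted whole = 48; dotted quarter rest = 12.
Total: 48 + 16 + 8 + 3 + 48 + 8 + 8 + 48 + 12 = 199 thirty-second notes.

199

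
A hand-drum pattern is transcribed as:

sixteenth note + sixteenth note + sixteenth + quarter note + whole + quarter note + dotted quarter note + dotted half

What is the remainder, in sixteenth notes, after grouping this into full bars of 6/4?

21

One bar of 6/4 = 24 sixteenth notes.
Each duration in sixteenth notes: sixteenth note = 1; sixteenth note = 1; sixteenth = 1; quarter note = 4; whole = 16; quarter note = 4; dotted quarter note = 6; dotted half = 12.
Total: 1 + 1 + 1 + 4 + 16 + 4 + 6 + 12 = 45.
45 ÷ 24 = 1 complete bar with 21 sixteenth notes remaining.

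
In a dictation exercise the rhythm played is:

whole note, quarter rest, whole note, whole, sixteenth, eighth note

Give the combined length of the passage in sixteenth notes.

Convert each value to sixteenth notes: whole note = 16; quarter rest = 4; whole note = 16; whole = 16; sixteenth = 1; eighth note = 2.
Adding: 16 + 4 + 16 + 16 + 1 + 2 = 55 sixteenth notes.

55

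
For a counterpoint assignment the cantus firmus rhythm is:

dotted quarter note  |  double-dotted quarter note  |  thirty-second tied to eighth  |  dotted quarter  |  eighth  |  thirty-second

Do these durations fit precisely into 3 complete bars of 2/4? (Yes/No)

One bar of 2/4 = 16 thirty-second notes, so 3 bars = 48.
In thirty-second notes: dotted quarter note = 12; double-dotted quarter note = 14; thirty-second tied to eighth (thirty-second + eighth) = 5; dotted quarter = 12; eighth = 4; thirty-second = 1.
Adding: 12 + 14 + 5 + 12 + 4 + 1 = 48.
48 equals 48, so the answer is Yes.

Yes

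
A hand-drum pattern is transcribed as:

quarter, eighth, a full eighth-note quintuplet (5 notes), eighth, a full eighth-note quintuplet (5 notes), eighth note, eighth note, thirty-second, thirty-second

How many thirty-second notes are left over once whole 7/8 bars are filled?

One bar of 7/8 = 28 thirty-second notes.
Express everything in thirty-second notes: quarter = 8; eighth = 4; a full eighth-note quintuplet (5 notes) (five quintuplet eighths span one half) = 16; eighth = 4; a full eighth-note quintuplet (5 notes) (five quintuplet eighths span one half) = 16; eighth note = 4; eighth note = 4; thirty-second = 1; thirty-second = 1.
Altogether 8 + 4 + 16 + 4 + 16 + 4 + 4 + 1 + 1 = 58.
58 ÷ 28 = 2 complete bars with 2 thirty-second notes remaining.

2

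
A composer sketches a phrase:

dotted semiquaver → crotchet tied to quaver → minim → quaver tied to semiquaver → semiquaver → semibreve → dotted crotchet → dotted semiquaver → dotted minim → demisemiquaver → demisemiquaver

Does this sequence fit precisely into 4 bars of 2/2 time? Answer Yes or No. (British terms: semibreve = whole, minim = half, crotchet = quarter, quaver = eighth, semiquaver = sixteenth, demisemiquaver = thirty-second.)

One bar of 2/2 = 32 thirty-second notes, so 4 bars = 128.
In thirty-second notes: dotted semiquaver = 3; crotchet tied to quaver (crotchet + quaver) = 12; minim = 16; quaver tied to semiquaver (quaver + semiquaver) = 6; semiquaver = 2; semibreve = 32; dotted crotchet = 12; dotted semiquaver = 3; dotted minim = 24; demisemiquaver = 1; demisemiquaver = 1.
Altogether 3 + 12 + 16 + 6 + 2 + 32 + 12 + 3 + 24 + 1 + 1 = 112.
112 falls short of 128, so the answer is No.

No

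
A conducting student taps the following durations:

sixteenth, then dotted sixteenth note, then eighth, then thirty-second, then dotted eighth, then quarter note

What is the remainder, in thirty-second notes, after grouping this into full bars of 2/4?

8

One bar of 2/4 = 16 thirty-second notes.
Each duration in thirty-second notes: sixteenth = 2; dotted sixteenth note = 3; eighth = 4; thirty-second = 1; dotted eighth = 6; quarter note = 8.
Sum: 2 + 3 + 4 + 1 + 6 + 8 = 24.
24 ÷ 16 = 1 complete bar with 8 thirty-second notes remaining.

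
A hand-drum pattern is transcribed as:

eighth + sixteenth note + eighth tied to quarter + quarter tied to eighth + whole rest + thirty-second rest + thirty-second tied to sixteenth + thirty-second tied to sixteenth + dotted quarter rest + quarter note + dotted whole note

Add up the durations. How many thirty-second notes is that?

Each duration in thirty-second notes: eighth = 4; sixteenth note = 2; eighth tied to quarter (eighth + quarter) = 12; quarter tied to eighth (quarter + eighth) = 12; whole rest = 32; thirty-second rest = 1; thirty-second tied to sixteenth (thirty-second + sixteenth) = 3; thirty-second tied to sixteenth (thirty-second + sixteenth) = 3; dotted quarter rest = 12; quarter note = 8; dotted whole note = 48.
Adding: 4 + 2 + 12 + 12 + 32 + 1 + 3 + 3 + 12 + 8 + 48 = 137 thirty-second notes.

137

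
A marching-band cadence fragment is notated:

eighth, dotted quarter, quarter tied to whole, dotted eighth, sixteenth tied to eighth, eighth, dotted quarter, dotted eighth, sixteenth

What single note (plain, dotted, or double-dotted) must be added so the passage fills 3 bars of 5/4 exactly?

3 bars of 5/4 = 60 sixteenth notes.
Express everything in sixteenth notes: eighth = 2; dotted quarter = 6; quarter tied to whole (quarter + whole) = 20; dotted eighth = 3; sixteenth tied to eighth (sixteenth + eighth) = 3; eighth = 2; dotted quarter = 6; dotted eighth = 3; sixteenth = 1.
Adding: 2 + 6 + 20 + 3 + 3 + 2 + 6 + 3 + 1 = 46.
Remaining: 60 − 46 = 14 sixteenth notes, which is a double-dotted half note.

double-dotted half note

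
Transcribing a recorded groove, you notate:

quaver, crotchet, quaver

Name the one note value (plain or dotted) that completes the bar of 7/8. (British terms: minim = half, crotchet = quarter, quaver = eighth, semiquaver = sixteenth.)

dotted quarter note

The bar of 7/8 = 7 eighth notes.
Each duration in eighth notes: quaver = 1; crotchet = 2; quaver = 1.
Adding: 1 + 2 + 1 = 4.
Remaining: 7 − 4 = 3 eighth notes, which is a dotted quarter note.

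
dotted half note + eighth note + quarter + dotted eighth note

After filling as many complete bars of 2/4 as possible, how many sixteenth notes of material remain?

5

One bar of 2/4 = 8 sixteenth notes.
Working in sixteenth notes: dotted half note = 12; eighth note = 2; quarter = 4; dotted eighth note = 3.
Altogether 12 + 2 + 4 + 3 = 21.
21 ÷ 8 = 2 complete bars with 5 sixteenth notes remaining.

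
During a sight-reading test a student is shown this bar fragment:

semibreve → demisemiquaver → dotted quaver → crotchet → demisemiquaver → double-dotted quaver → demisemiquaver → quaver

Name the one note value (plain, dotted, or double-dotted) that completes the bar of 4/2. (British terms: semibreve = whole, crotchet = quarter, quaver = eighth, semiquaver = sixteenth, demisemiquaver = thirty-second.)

The bar of 4/2 = 64 thirty-second notes.
Express everything in thirty-second notes: semibreve = 32; demisemiquaver = 1; dotted quaver = 6; crotchet = 8; demisemiquaver = 1; double-dotted quaver = 7; demisemiquaver = 1; quaver = 4.
Total: 32 + 1 + 6 + 8 + 1 + 7 + 1 + 4 = 60.
Remaining: 64 − 60 = 4 thirty-second notes, which is a eighth note.

eighth note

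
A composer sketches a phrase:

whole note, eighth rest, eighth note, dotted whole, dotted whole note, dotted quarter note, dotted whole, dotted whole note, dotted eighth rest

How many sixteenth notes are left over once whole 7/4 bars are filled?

13

One bar of 7/4 = 28 sixteenth notes.
Convert each value to sixteenth notes: whole note = 16; eighth rest = 2; eighth note = 2; dotted whole = 24; dotted whole note = 24; dotted quarter note = 6; dotted whole = 24; dotted whole note = 24; dotted eighth rest = 3.
Total: 16 + 2 + 2 + 24 + 24 + 6 + 24 + 24 + 3 = 125.
125 ÷ 28 = 4 complete bars with 13 sixteenth notes remaining.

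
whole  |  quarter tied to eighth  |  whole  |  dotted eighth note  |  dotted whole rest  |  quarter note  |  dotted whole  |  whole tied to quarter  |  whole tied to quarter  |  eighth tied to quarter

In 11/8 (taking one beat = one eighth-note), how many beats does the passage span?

One eighth-note beat = 2 sixteenth notes.
In sixteenth notes: whole = 16; quarter tied to eighth (quarter + eighth) = 6; whole = 16; dotted eighth note = 3; dotted whole rest = 24; quarter note = 4; dotted whole = 24; whole tied to quarter (whole + quarter) = 20; whole tied to quarter (whole + quarter) = 20; eighth tied to quarter (eighth + quarter) = 6.
Sum: 16 + 6 + 16 + 3 + 24 + 4 + 24 + 20 + 20 + 6 = 139.
139 ÷ 2 = 69.5 beats.

69.5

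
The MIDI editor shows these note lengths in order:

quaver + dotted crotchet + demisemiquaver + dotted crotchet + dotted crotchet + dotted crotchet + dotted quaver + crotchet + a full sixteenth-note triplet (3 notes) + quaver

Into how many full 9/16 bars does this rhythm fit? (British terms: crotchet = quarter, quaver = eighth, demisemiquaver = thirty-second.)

One bar of 9/16 = 18 thirty-second notes.
Convert each value to thirty-second notes: quaver = 4; dotted crotchet = 12; demisemiquaver = 1; dotted crotchet = 12; dotted crotchet = 12; dotted crotchet = 12; dotted quaver = 6; crotchet = 8; a full sixteenth-note triplet (3 notes) (three triplet sixteenths span one eighth) = 4; quaver = 4.
Adding: 4 + 12 + 1 + 12 + 12 + 12 + 6 + 8 + 4 + 4 = 75.
75 ÷ 18 = 4 complete bars with 3 left over.

4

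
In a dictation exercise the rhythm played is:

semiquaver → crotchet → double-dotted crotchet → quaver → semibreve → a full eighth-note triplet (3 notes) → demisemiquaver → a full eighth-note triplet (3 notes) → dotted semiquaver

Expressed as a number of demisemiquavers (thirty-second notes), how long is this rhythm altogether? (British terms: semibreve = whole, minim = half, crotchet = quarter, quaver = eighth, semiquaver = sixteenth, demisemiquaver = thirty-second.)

80

Express everything in thirty-second notes: semiquaver = 2; crotchet = 8; double-dotted crotchet = 14; quaver = 4; semibreve = 32; a full eighth-note triplet (3 notes) (three triplet eighths span one quarter) = 8; demisemiquaver = 1; a full eighth-note triplet (3 notes) (three triplet eighths span one quarter) = 8; dotted semiquaver = 3.
Adding: 2 + 8 + 14 + 4 + 32 + 8 + 1 + 8 + 3 = 80 thirty-second notes.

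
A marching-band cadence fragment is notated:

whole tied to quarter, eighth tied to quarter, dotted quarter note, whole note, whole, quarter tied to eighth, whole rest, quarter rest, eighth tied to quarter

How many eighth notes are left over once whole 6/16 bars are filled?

One bar of 6/16 = 3 eighth notes.
Each duration in eighth notes: whole tied to quarter (whole + quarter) = 10; eighth tied to quarter (eighth + quarter) = 3; dotted quarter note = 3; whole note = 8; whole = 8; quarter tied to eighth (quarter + eighth) = 3; whole rest = 8; quarter rest = 2; eighth tied to quarter (eighth + quarter) = 3.
Altogether 10 + 3 + 3 + 8 + 8 + 3 + 8 + 2 + 3 = 48.
48 ÷ 3 = 16 complete bars with 0 eighth notes remaining.

0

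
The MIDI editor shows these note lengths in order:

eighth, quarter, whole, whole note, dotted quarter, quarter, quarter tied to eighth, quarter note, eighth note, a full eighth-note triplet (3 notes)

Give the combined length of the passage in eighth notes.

32

In eighth notes: eighth = 1; quarter = 2; whole = 8; whole note = 8; dotted quarter = 3; quarter = 2; quarter tied to eighth (quarter + eighth) = 3; quarter note = 2; eighth note = 1; a full eighth-note triplet (3 notes) (three triplet eighths span one quarter) = 2.
Altogether 1 + 2 + 8 + 8 + 3 + 2 + 3 + 2 + 1 + 2 = 32 eighth notes.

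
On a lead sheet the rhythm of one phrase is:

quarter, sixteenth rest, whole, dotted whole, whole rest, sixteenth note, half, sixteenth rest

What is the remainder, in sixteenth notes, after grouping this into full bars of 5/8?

One bar of 5/8 = 10 sixteenth notes.
Each duration in sixteenth notes: quarter = 4; sixteenth rest = 1; whole = 16; dotted whole = 24; whole rest = 16; sixteenth note = 1; half = 8; sixteenth rest = 1.
Adding: 4 + 1 + 16 + 24 + 16 + 1 + 8 + 1 = 71.
71 ÷ 10 = 7 complete bars with 1 sixteenth note remaining.

1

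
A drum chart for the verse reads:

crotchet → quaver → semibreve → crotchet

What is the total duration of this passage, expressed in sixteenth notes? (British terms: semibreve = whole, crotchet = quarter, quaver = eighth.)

In sixteenth notes: crotchet = 4; quaver = 2; semibreve = 16; crotchet = 4.
Sum: 4 + 2 + 16 + 4 = 26 sixteenth notes.

26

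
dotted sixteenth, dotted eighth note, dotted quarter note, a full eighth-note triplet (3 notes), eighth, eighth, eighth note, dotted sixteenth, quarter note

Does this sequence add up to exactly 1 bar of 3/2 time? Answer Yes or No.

One bar of 3/2 = 48 thirty-second notes.
Express everything in thirty-second notes: dotted sixteenth = 3; dotted eighth note = 6; dotted quarter note = 12; a full eighth-note triplet (3 notes) (three triplet eighths span one quarter) = 8; eighth = 4; eighth = 4; eighth note = 4; dotted sixteenth = 3; quarter note = 8.
Sum: 3 + 6 + 12 + 8 + 4 + 4 + 4 + 3 + 8 = 52.
52 exceeds 48, so the answer is No.

No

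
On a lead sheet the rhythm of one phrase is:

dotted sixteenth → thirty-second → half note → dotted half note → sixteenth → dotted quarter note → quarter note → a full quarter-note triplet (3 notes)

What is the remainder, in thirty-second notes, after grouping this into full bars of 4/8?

One bar of 4/8 = 16 thirty-second notes.
Working in thirty-second notes: dotted sixteenth = 3; thirty-second = 1; half note = 16; dotted half note = 24; sixteenth = 2; dotted quarter note = 12; quarter note = 8; a full quarter-note triplet (3 notes) (three triplet quarters span one half) = 16.
Total: 3 + 1 + 16 + 24 + 2 + 12 + 8 + 16 = 82.
82 ÷ 16 = 5 complete bars with 2 thirty-second notes remaining.

2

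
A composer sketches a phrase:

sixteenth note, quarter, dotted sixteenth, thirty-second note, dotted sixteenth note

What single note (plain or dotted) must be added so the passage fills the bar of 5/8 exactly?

dotted sixteenth note

The bar of 5/8 = 20 thirty-second notes.
Working in thirty-second notes: sixteenth note = 2; quarter = 8; dotted sixteenth = 3; thirty-second note = 1; dotted sixteenth note = 3.
Adding: 2 + 8 + 3 + 1 + 3 = 17.
Remaining: 20 − 17 = 3 thirty-second notes, which is a dotted sixteenth note.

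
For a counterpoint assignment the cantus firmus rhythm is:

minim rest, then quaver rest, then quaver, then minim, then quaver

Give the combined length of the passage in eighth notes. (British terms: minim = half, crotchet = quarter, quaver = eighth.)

11

In eighth notes: minim rest = 4; quaver rest = 1; quaver = 1; minim = 4; quaver = 1.
Altogether 4 + 1 + 1 + 4 + 1 = 11 eighth notes.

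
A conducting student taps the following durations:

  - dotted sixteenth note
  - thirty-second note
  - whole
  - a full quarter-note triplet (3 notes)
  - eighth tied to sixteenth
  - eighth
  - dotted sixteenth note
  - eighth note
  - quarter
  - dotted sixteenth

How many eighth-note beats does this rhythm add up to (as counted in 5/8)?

One eighth-note beat = 4 thirty-second notes.
In thirty-second notes: dotted sixteenth note = 3; thirty-second note = 1; whole = 32; a full quarter-note triplet (3 notes) (three triplet quarters span one half) = 16; eighth tied to sixteenth (eighth + sixteenth) = 6; eighth = 4; dotted sixteenth note = 3; eighth note = 4; quarter = 8; dotted sixteenth = 3.
Adding: 3 + 1 + 32 + 16 + 6 + 4 + 3 + 4 + 8 + 3 = 80.
80 ÷ 4 = 20 beats.

20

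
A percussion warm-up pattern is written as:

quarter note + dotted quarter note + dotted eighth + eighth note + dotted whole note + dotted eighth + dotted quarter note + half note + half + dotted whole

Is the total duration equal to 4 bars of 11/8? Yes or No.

One bar of 11/8 = 22 sixteenth notes, so 4 bars = 88.
Express everything in sixteenth notes: quarter note = 4; dotted quarter note = 6; dotted eighth = 3; eighth note = 2; dotted whole note = 24; dotted eighth = 3; dotted quarter note = 6; half note = 8; half = 8; dotted whole = 24.
Adding: 4 + 6 + 3 + 2 + 24 + 3 + 6 + 8 + 8 + 24 = 88.
88 equals 88, so the answer is Yes.

Yes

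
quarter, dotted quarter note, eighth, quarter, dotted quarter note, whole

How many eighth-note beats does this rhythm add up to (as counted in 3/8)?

19

One eighth-note beat = 2 sixteenth notes.
Convert each value to sixteenth notes: quarter = 4; dotted quarter note = 6; eighth = 2; quarter = 4; dotted quarter note = 6; whole = 16.
Total: 4 + 6 + 2 + 4 + 6 + 16 = 38.
38 ÷ 2 = 19 beats.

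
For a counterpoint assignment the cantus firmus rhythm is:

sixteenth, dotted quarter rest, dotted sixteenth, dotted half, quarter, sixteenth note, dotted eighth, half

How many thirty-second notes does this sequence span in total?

73

Working in thirty-second notes: sixteenth = 2; dotted quarter rest = 12; dotted sixteenth = 3; dotted half = 24; quarter = 8; sixteenth note = 2; dotted eighth = 6; half = 16.
Adding: 2 + 12 + 3 + 24 + 8 + 2 + 6 + 16 = 73 thirty-second notes.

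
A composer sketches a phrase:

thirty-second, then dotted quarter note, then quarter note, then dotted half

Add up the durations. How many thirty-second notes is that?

Convert each value to thirty-second notes: thirty-second = 1; dotted quarter note = 12; quarter note = 8; dotted half = 24.
Adding: 1 + 12 + 8 + 24 = 45 thirty-second notes.

45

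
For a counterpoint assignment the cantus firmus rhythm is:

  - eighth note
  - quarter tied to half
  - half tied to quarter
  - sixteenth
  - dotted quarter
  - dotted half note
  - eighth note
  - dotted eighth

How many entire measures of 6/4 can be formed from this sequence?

One bar of 6/4 = 24 sixteenth notes.
Working in sixteenth notes: eighth note = 2; quarter tied to half (quarter + half) = 12; half tied to quarter (half + quarter) = 12; sixteenth = 1; dotted quarter = 6; dotted half note = 12; eighth note = 2; dotted eighth = 3.
Sum: 2 + 12 + 12 + 1 + 6 + 12 + 2 + 3 = 50.
50 ÷ 24 = 2 complete bars with 2 left over.

2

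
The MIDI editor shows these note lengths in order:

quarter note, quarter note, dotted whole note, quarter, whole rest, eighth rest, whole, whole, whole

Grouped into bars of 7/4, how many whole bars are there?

3

One bar of 7/4 = 14 eighth notes.
Each duration in eighth notes: quarter note = 2; quarter note = 2; dotted whole note = 12; quarter = 2; whole rest = 8; eighth rest = 1; whole = 8; whole = 8; whole = 8.
Sum: 2 + 2 + 12 + 2 + 8 + 1 + 8 + 8 + 8 = 51.
51 ÷ 14 = 3 complete bars with 9 left over.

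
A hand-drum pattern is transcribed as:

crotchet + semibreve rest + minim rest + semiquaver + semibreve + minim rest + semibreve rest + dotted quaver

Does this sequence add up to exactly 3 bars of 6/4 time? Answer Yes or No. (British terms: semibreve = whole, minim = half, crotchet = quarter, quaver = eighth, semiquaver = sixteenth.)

Yes

One bar of 6/4 = 24 sixteenth notes, so 3 bars = 72.
In sixteenth notes: crotchet = 4; semibreve rest = 16; minim rest = 8; semiquaver = 1; semibreve = 16; minim rest = 8; semibreve rest = 16; dotted quaver = 3.
Sum: 4 + 16 + 8 + 1 + 16 + 8 + 16 + 3 = 72.
72 equals 72, so the answer is Yes.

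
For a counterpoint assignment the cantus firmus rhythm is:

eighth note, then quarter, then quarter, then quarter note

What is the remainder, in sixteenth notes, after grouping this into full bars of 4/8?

6

One bar of 4/8 = 4 eighth notes.
Convert each value to eighth notes: eighth note = 1; quarter = 2; quarter = 2; quarter note = 2.
Total: 1 + 2 + 2 + 2 = 7.
7 ÷ 4 = 1 complete bar with 3 eighth notes remaining = 6 sixteenth notes.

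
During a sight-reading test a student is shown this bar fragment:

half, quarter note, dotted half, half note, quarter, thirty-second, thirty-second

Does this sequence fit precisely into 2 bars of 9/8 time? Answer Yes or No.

No

One bar of 9/8 = 36 thirty-second notes, so 2 bars = 72.
Working in thirty-second notes: half = 16; quarter note = 8; dotted half = 24; half note = 16; quarter = 8; thirty-second = 1; thirty-second = 1.
Sum: 16 + 8 + 24 + 16 + 8 + 1 + 1 = 74.
74 exceeds 72, so the answer is No.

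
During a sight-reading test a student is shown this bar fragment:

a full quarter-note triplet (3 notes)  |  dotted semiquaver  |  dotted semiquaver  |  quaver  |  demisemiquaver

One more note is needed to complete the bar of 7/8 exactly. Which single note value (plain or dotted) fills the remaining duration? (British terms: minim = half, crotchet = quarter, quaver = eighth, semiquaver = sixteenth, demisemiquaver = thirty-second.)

thirty-second note

The bar of 7/8 = 28 thirty-second notes.
In thirty-second notes: a full quarter-note triplet (3 notes) (three triplet quarters span one half) = 16; dotted semiquaver = 3; dotted semiquaver = 3; quaver = 4; demisemiquaver = 1.
Altogether 16 + 3 + 3 + 4 + 1 = 27.
Remaining: 28 − 27 = 1 thirty-second note, which is a thirty-second note.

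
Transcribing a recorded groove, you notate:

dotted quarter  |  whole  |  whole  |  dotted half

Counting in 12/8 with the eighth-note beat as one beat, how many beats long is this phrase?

25

One eighth-note beat = 2 sixteenth notes.
Express everything in sixteenth notes: dotted quarter = 6; whole = 16; whole = 16; dotted half = 12.
Total: 6 + 16 + 16 + 12 = 50.
50 ÷ 2 = 25 beats.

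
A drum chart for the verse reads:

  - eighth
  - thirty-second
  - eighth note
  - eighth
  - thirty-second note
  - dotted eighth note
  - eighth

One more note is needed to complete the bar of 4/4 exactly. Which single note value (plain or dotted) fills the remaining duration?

quarter note

The bar of 4/4 = 32 thirty-second notes.
Convert each value to thirty-second notes: eighth = 4; thirty-second = 1; eighth note = 4; eighth = 4; thirty-second note = 1; dotted eighth note = 6; eighth = 4.
Adding: 4 + 1 + 4 + 4 + 1 + 6 + 4 = 24.
Remaining: 32 − 24 = 8 thirty-second notes, which is a quarter note.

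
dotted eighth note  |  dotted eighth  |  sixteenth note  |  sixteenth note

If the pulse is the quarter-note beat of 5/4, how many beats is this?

2

One quarter-note beat = 4 sixteenth notes.
Express everything in sixteenth notes: dotted eighth note = 3; dotted eighth = 3; sixteenth note = 1; sixteenth note = 1.
Altogether 3 + 3 + 1 + 1 = 8.
8 ÷ 4 = 2 beats.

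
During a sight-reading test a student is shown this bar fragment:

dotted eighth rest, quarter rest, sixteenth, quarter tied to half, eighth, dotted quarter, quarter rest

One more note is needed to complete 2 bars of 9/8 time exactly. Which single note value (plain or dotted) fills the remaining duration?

quarter note

2 bars of 9/8 = 36 sixteenth notes.
Express everything in sixteenth notes: dotted eighth rest = 3; quarter rest = 4; sixteenth = 1; quarter tied to half (quarter + half) = 12; eighth = 2; dotted quarter = 6; quarter rest = 4.
Altogether 3 + 4 + 1 + 12 + 2 + 6 + 4 = 32.
Remaining: 36 − 32 = 4 sixteenth notes, which is a quarter note.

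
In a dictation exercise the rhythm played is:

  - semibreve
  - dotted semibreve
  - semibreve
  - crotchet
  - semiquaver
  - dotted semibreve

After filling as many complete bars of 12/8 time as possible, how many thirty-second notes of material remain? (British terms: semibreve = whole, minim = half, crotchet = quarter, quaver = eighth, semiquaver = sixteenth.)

One bar of 12/8 = 24 sixteenth notes.
Express everything in sixteenth notes: semibreve = 16; dotted semibreve = 24; semibreve = 16; crotchet = 4; semiquaver = 1; dotted semibreve = 24.
Sum: 16 + 24 + 16 + 4 + 1 + 24 = 85.
85 ÷ 24 = 3 complete bars with 13 sixteenth notes remaining = 26 thirty-second notes.

26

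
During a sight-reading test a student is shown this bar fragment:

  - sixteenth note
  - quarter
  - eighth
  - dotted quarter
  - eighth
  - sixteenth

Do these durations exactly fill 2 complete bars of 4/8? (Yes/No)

Yes

One bar of 4/8 = 8 sixteenth notes, so 2 bars = 16.
Express everything in sixteenth notes: sixteenth note = 1; quarter = 4; eighth = 2; dotted quarter = 6; eighth = 2; sixteenth = 1.
Total: 1 + 4 + 2 + 6 + 2 + 1 = 16.
16 equals 16, so the answer is Yes.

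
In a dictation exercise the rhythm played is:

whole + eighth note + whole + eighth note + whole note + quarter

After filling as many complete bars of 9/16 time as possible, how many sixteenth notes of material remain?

One bar of 9/16 = 9 sixteenth notes.
Express everything in sixteenth notes: whole = 16; eighth note = 2; whole = 16; eighth note = 2; whole note = 16; quarter = 4.
Sum: 16 + 2 + 16 + 2 + 16 + 4 = 56.
56 ÷ 9 = 6 complete bars with 2 sixteenth notes remaining.

2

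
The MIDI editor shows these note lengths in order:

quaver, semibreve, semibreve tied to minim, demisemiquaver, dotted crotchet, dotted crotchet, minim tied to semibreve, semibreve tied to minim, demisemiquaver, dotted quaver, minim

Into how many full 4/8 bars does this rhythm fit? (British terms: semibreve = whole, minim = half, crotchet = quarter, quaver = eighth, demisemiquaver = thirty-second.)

One bar of 4/8 = 16 thirty-second notes.
Each duration in thirty-second notes: quaver = 4; semibreve = 32; semibreve tied to minim (semibreve + minim) = 48; demisemiquaver = 1; dotted crotchet = 12; dotted crotchet = 12; minim tied to semibreve (minim + semibreve) = 48; semibreve tied to minim (semibreve + minim) = 48; demisemiquaver = 1; dotted quaver = 6; minim = 16.
Total: 4 + 32 + 48 + 1 + 12 + 12 + 48 + 48 + 1 + 6 + 16 = 228.
228 ÷ 16 = 14 complete bars with 4 left over.

14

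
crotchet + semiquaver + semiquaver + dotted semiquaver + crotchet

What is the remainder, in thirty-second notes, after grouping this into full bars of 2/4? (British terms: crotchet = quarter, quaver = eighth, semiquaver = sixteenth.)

One bar of 2/4 = 16 thirty-second notes.
Working in thirty-second notes: crotchet = 8; semiquaver = 2; semiquaver = 2; dotted semiquaver = 3; crotchet = 8.
Total: 8 + 2 + 2 + 3 + 8 = 23.
23 ÷ 16 = 1 complete bar with 7 thirty-second notes remaining.

7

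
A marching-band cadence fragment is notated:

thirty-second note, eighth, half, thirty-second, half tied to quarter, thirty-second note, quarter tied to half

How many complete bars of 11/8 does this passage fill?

1

One bar of 11/8 = 44 thirty-second notes.
Each duration in thirty-second notes: thirty-second note = 1; eighth = 4; half = 16; thirty-second = 1; half tied to quarter (half + quarter) = 24; thirty-second note = 1; quarter tied to half (quarter + half) = 24.
Total: 1 + 4 + 16 + 1 + 24 + 1 + 24 = 71.
71 ÷ 44 = 1 complete bar with 27 left over.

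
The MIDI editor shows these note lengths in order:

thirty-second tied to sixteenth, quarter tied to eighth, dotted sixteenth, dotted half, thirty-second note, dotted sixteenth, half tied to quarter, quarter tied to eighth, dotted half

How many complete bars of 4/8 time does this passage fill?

One bar of 4/8 = 16 thirty-second notes.
In thirty-second notes: thirty-second tied to sixteenth (thirty-second + sixteenth) = 3; quarter tied to eighth (quarter + eighth) = 12; dotted sixteenth = 3; dotted half = 24; thirty-second note = 1; dotted sixteenth = 3; half tied to quarter (half + quarter) = 24; quarter tied to eighth (quarter + eighth) = 12; dotted half = 24.
Total: 3 + 12 + 3 + 24 + 1 + 3 + 24 + 12 + 24 = 106.
106 ÷ 16 = 6 complete bars with 10 left over.

6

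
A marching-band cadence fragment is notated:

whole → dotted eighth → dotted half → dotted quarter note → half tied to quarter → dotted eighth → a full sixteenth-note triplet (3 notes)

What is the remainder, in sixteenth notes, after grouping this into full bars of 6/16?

One bar of 6/16 = 6 sixteenth notes.
Each duration in sixteenth notes: whole = 16; dotted eighth = 3; dotted half = 12; dotted quarter note = 6; half tied to quarter (half + quarter) = 12; dotted eighth = 3; a full sixteenth-note triplet (3 notes) (three triplet sixteenths span one eighth) = 2.
Sum: 16 + 3 + 12 + 6 + 12 + 3 + 2 = 54.
54 ÷ 6 = 9 complete bars with 0 sixteenth notes remaining.

0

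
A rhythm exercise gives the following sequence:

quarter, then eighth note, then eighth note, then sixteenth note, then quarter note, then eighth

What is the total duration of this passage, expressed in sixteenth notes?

15

Convert each value to sixteenth notes: quarter = 4; eighth note = 2; eighth note = 2; sixteenth note = 1; quarter note = 4; eighth = 2.
Total: 4 + 2 + 2 + 1 + 4 + 2 = 15 sixteenth notes.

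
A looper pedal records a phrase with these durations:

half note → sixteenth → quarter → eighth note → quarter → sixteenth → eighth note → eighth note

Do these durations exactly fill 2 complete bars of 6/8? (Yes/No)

Yes

One bar of 6/8 = 12 sixteenth notes, so 2 bars = 24.
Express everything in sixteenth notes: half note = 8; sixteenth = 1; quarter = 4; eighth note = 2; quarter = 4; sixteenth = 1; eighth note = 2; eighth note = 2.
Altogether 8 + 1 + 4 + 2 + 4 + 1 + 2 + 2 = 24.
24 equals 24, so the answer is Yes.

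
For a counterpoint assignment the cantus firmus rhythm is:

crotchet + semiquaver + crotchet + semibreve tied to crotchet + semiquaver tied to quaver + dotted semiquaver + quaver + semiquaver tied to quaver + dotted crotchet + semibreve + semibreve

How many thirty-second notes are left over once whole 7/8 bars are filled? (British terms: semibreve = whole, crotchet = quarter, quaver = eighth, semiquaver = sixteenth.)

One bar of 7/8 = 28 thirty-second notes.
Convert each value to thirty-second notes: crotchet = 8; semiquaver = 2; crotchet = 8; semibreve tied to crotchet (semibreve + crotchet) = 40; semiquaver tied to quaver (semiquaver + quaver) = 6; dotted semiquaver = 3; quaver = 4; semiquaver tied to quaver (semiquaver + quaver) = 6; dotted crotchet = 12; semibreve = 32; semibreve = 32.
Total: 8 + 2 + 8 + 40 + 6 + 3 + 4 + 6 + 12 + 32 + 32 = 153.
153 ÷ 28 = 5 complete bars with 13 thirty-second notes remaining.

13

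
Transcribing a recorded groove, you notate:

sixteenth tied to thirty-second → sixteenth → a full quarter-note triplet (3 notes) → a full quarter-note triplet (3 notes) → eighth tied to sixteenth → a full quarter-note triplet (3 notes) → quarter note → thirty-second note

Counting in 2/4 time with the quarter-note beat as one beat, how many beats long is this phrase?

One quarter-note beat = 8 thirty-second notes.
Convert each value to thirty-second notes: sixteenth tied to thirty-second (sixteenth + thirty-second) = 3; sixteenth = 2; a full quarter-note triplet (3 notes) (three triplet quarters span one half) = 16; a full quarter-note triplet (3 notes) (three triplet quarters span one half) = 16; eighth tied to sixteenth (eighth + sixteenth) = 6; a full quarter-note triplet (3 notes) (three triplet quarters span one half) = 16; quarter note = 8; thirty-second note = 1.
Total: 3 + 2 + 16 + 16 + 6 + 16 + 8 + 1 = 68.
68 ÷ 8 = 8.5 beats.

8.5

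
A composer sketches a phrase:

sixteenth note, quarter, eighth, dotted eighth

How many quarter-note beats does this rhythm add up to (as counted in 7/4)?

One quarter-note beat = 4 sixteenth notes.
Working in sixteenth notes: sixteenth note = 1; quarter = 4; eighth = 2; dotted eighth = 3.
Altogether 1 + 4 + 2 + 3 = 10.
10 ÷ 4 = 2.5 beats.

2.5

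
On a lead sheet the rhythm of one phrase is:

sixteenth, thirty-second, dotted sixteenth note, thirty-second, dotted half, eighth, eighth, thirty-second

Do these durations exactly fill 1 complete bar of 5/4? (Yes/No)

One bar of 5/4 = 40 thirty-second notes.
Working in thirty-second notes: sixteenth = 2; thirty-second = 1; dotted sixteenth note = 3; thirty-second = 1; dotted half = 24; eighth = 4; eighth = 4; thirty-second = 1.
Altogether 2 + 1 + 3 + 1 + 24 + 4 + 4 + 1 = 40.
40 equals 40, so the answer is Yes.

Yes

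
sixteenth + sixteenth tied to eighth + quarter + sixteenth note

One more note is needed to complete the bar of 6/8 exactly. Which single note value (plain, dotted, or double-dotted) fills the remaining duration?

The bar of 6/8 = 12 sixteenth notes.
Working in sixteenth notes: sixteenth = 1; sixteenth tied to eighth (sixteenth + eighth) = 3; quarter = 4; sixteenth note = 1.
Altogether 1 + 3 + 4 + 1 = 9.
Remaining: 12 − 9 = 3 sixteenth notes, which is a dotted eighth note.

dotted eighth note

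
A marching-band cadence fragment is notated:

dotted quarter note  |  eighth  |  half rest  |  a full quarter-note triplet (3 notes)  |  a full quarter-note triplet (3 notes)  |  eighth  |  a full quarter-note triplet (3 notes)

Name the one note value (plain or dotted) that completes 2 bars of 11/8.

2 bars of 11/8 = 22 eighth notes.
Convert each value to eighth notes: dotted quarter note = 3; eighth = 1; half rest = 4; a full quarter-note triplet (3 notes) (three triplet quarters span one half) = 4; a full quarter-note triplet (3 notes) (three triplet quarters span one half) = 4; eighth = 1; a full quarter-note triplet (3 notes) (three triplet quarters span one half) = 4.
Adding: 3 + 1 + 4 + 4 + 4 + 1 + 4 = 21.
Remaining: 22 − 21 = 1 eighth note, which is a eighth note.

eighth note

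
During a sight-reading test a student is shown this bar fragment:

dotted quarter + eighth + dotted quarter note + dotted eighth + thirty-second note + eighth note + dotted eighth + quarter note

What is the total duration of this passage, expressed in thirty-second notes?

53

Working in thirty-second notes: dotted quarter = 12; eighth = 4; dotted quarter note = 12; dotted eighth = 6; thirty-second note = 1; eighth note = 4; dotted eighth = 6; quarter note = 8.
Adding: 12 + 4 + 12 + 6 + 1 + 4 + 6 + 8 = 53 thirty-second notes.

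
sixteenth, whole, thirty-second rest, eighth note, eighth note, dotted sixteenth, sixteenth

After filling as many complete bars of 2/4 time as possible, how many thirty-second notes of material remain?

0

One bar of 2/4 = 16 thirty-second notes.
Express everything in thirty-second notes: sixteenth = 2; whole = 32; thirty-second rest = 1; eighth note = 4; eighth note = 4; dotted sixteenth = 3; sixteenth = 2.
Sum: 2 + 32 + 1 + 4 + 4 + 3 + 2 = 48.
48 ÷ 16 = 3 complete bars with 0 thirty-second notes remaining.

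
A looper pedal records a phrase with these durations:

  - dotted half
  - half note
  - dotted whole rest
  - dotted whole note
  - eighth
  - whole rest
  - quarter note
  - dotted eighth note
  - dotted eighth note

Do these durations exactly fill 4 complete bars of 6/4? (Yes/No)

One bar of 6/4 = 24 sixteenth notes, so 4 bars = 96.
Working in sixteenth notes: dotted half = 12; half note = 8; dotted whole rest = 24; dotted whole note = 24; eighth = 2; whole rest = 16; quarter note = 4; dotted eighth note = 3; dotted eighth note = 3.
Altogether 12 + 8 + 24 + 24 + 2 + 16 + 4 + 3 + 3 = 96.
96 equals 96, so the answer is Yes.

Yes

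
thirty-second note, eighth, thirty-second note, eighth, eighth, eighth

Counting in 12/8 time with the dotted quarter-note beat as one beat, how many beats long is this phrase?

One dotted quarter-note beat = 12 thirty-second notes.
Working in thirty-second notes: thirty-second note = 1; eighth = 4; thirty-second note = 1; eighth = 4; eighth = 4; eighth = 4.
Adding: 1 + 4 + 1 + 4 + 4 + 4 = 18.
18 ÷ 12 = 1.5 beats.

1.5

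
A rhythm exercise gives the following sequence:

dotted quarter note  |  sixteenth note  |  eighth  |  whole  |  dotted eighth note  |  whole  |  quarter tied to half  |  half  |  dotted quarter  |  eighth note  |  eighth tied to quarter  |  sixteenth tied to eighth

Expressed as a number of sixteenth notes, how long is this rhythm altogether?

In sixteenth notes: dotted quarter note = 6; sixteenth note = 1; eighth = 2; whole = 16; dotted eighth note = 3; whole = 16; quarter tied to half (quarter + half) = 12; half = 8; dotted quarter = 6; eighth note = 2; eighth tied to quarter (eighth + quarter) = 6; sixteenth tied to eighth (sixteenth + eighth) = 3.
Sum: 6 + 1 + 2 + 16 + 3 + 16 + 12 + 8 + 6 + 2 + 6 + 3 = 81 sixteenth notes.

81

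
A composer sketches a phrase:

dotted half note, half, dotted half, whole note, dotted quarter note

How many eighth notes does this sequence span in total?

27

In eighth notes: dotted half note = 6; half = 4; dotted half = 6; whole note = 8; dotted quarter note = 3.
Adding: 6 + 4 + 6 + 8 + 3 = 27 eighth notes.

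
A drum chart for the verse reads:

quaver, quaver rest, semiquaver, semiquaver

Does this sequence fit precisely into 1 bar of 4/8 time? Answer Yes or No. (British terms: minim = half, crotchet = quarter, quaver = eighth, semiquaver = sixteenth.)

One bar of 4/8 = 8 sixteenth notes.
Express everything in sixteenth notes: quaver = 2; quaver rest = 2; semiquaver = 1; semiquaver = 1.
Sum: 2 + 2 + 1 + 1 = 6.
6 falls short of 8, so the answer is No.

No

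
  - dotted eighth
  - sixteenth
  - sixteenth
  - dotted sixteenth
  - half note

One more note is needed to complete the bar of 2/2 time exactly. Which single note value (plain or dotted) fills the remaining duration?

dotted sixteenth note

The bar of 2/2 = 32 thirty-second notes.
Convert each value to thirty-second notes: dotted eighth = 6; sixteenth = 2; sixteenth = 2; dotted sixteenth = 3; half note = 16.
Adding: 6 + 2 + 2 + 3 + 16 = 29.
Remaining: 32 − 29 = 3 thirty-second notes, which is a dotted sixteenth note.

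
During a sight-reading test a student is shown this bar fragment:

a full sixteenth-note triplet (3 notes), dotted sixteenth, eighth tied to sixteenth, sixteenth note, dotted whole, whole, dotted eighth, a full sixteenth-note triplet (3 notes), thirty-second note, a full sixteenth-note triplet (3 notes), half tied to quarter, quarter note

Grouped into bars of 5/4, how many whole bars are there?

One bar of 5/4 = 40 thirty-second notes.
Each duration in thirty-second notes: a full sixteenth-note triplet (3 notes) (three triplet sixteenths span one eighth) = 4; dotted sixteenth = 3; eighth tied to sixteenth (eighth + sixteenth) = 6; sixteenth note = 2; dotted whole = 48; whole = 32; dotted eighth = 6; a full sixteenth-note triplet (3 notes) (three triplet sixteenths span one eighth) = 4; thirty-second note = 1; a full sixteenth-note triplet (3 notes) (three triplet sixteenths span one eighth) = 4; half tied to quarter (half + quarter) = 24; quarter note = 8.
Total: 4 + 3 + 6 + 2 + 48 + 32 + 6 + 4 + 1 + 4 + 24 + 8 = 142.
142 ÷ 40 = 3 complete bars with 22 left over.

3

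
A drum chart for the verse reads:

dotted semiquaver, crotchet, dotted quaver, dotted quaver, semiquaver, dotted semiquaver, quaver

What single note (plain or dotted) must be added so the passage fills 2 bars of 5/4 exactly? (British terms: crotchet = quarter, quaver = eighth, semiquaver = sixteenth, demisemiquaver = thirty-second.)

2 bars of 5/4 = 80 thirty-second notes.
Express everything in thirty-second notes: dotted semiquaver = 3; crotchet = 8; dotted quaver = 6; dotted quaver = 6; semiquaver = 2; dotted semiquaver = 3; quaver = 4.
Total: 3 + 8 + 6 + 6 + 2 + 3 + 4 = 32.
Remaining: 80 − 32 = 48 thirty-second notes, which is a dotted whole note.

dotted whole note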